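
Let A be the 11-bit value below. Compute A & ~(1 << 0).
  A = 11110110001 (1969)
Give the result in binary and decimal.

Mask = ~(1 << 0) = 11111111110
Bit 0 of A is 1, so AND-ing with the mask clears it to 0.
  11110110001
& 11111111110
-------------
  11110110000

Answer: 11110110000 (1968)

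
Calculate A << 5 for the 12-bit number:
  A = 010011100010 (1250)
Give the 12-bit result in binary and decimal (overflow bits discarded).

Shift left by 5: drop the top 5 bit(s), append 5 zero(s) on the right.
  010011100010  ->  discard [01001], keep [1100010], append 00000
= 110001000000

Answer: 110001000000 (3136)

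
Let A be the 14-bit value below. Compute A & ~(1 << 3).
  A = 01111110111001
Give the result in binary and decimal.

Mask = ~(1 << 3) = 11111111110111
Bit 3 of A is 1, so AND-ing with the mask clears it to 0.
  01111110111001
& 11111111110111
----------------
  01111110110001

Answer: 01111110110001 (8113)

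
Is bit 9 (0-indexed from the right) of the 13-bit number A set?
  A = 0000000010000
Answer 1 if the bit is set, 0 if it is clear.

Bit 9 is the 10th from the right.
  0000000010000
     ^
That bit is 0.

Answer: 0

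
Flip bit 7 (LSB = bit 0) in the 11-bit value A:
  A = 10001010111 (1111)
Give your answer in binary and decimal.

Mask = 1 << 7 = 00010000000
Bit 7 of A is 0; XOR with the mask flips it to 1.
  10001010111
^ 00010000000
-------------
  10011010111

Answer: 10011010111 (1239)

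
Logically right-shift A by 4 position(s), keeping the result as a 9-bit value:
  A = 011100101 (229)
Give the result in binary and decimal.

Logical shift right by 4: drop the bottom 4 bit(s), prepend 4 zero(s) on the left.
  011100101  ->  keep [01110], discard [0101], prepend 0000
= 000001110

Answer: 000001110 (14)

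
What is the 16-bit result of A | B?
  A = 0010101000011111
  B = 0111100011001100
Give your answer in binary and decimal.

Apply | to each column (1 where either bit is 1):
  0010101000011111
| 0111100011001100
------------------
  0111101011011111

Answer: 0111101011011111 (31455)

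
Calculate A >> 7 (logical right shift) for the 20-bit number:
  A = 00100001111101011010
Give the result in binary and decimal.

Logical shift right by 7: drop the bottom 7 bit(s), prepend 7 zero(s) on the left.
  00100001111101011010  ->  keep [0010000111110], discard [1011010], prepend 0000000
= 00000000010000111110

Answer: 00000000010000111110 (1086)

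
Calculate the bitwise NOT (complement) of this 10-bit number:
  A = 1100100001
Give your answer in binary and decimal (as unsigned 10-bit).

Flip each bit (0->1, 1->0):
  1100100001
  0011011110

Answer: 0011011110 (222)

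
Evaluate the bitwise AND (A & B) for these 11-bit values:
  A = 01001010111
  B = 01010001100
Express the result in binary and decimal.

Apply & to each column (1 only where both bits are 1):
  01001010111
& 01010001100
-------------
  01000000100

Answer: 01000000100 (516)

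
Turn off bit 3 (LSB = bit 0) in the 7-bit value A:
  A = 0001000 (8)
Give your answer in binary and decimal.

Mask = ~(1 << 3) = 1110111
Bit 3 of A is 1, so AND-ing with the mask clears it to 0.
  0001000
& 1110111
---------
  0000000

Answer: 0000000 (0)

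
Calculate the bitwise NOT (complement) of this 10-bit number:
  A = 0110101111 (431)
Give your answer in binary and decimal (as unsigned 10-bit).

Flip each bit (0->1, 1->0):
  0110101111
  1001010000

Answer: 1001010000 (592)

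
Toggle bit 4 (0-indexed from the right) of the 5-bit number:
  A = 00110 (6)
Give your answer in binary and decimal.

Mask = 1 << 4 = 10000
Bit 4 of A is 0; XOR with the mask flips it to 1.
  00110
^ 10000
-------
  10110

Answer: 10110 (22)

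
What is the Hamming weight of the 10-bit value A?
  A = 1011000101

1011000101
1-bits at positions (from bit 0 = LSB): 0, 2, 6, 7, 9
Count = 5

Answer: 5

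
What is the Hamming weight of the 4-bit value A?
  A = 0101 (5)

0101
1-bits at positions (from bit 0 = LSB): 0, 2
Count = 2

Answer: 2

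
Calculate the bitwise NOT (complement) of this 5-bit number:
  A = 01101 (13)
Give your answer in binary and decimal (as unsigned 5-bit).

Flip each bit (0->1, 1->0):
  01101
  10010

Answer: 10010 (18)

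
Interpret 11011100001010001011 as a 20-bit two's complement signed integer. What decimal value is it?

MSB is 1, so the value is negative. Find the magnitude:
1. Invert bits:  00100011110101110100
2. Add 1:        00100011110101110101  = 146805
3. Apply sign:   -146805

Answer: -146805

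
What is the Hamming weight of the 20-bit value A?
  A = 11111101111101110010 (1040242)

11111101111101110010
1-bits at positions (from bit 0 = LSB): 1, 4, 5, 6, 8, 9, 10, 11, 12, 14, 15, 16, 17, 18, 19
Count = 15

Answer: 15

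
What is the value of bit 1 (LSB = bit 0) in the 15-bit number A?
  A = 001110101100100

Bit 1 is the 2nd from the right.
  001110101100100
               ^
That bit is 0.

Answer: 0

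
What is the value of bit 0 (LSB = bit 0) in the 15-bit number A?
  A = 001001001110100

Bit 0 is the 1st from the right.
  001001001110100
                ^
That bit is 0.

Answer: 0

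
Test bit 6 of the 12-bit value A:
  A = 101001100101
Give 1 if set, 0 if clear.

Bit 6 is the 7th from the right.
  101001100101
       ^
That bit is 1.

Answer: 1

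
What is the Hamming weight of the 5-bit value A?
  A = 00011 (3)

00011
1-bits at positions (from bit 0 = LSB): 0, 1
Count = 2

Answer: 2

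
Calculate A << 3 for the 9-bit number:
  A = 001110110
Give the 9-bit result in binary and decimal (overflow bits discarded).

Shift left by 3: drop the top 3 bit(s), append 3 zero(s) on the right.
  001110110  ->  discard [001], keep [110110], append 000
= 110110000

Answer: 110110000 (432)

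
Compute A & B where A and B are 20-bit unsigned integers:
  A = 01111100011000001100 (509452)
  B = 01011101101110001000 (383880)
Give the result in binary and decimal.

Apply & to each column (1 only where both bits are 1):
  01111100011000001100
& 01011101101110001000
----------------------
  01011100001000001000

Answer: 01011100001000001000 (377352)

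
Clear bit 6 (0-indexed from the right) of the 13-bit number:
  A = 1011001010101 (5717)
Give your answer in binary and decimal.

Mask = ~(1 << 6) = 1111110111111
Bit 6 of A is 1, so AND-ing with the mask clears it to 0.
  1011001010101
& 1111110111111
---------------
  1011000010101

Answer: 1011000010101 (5653)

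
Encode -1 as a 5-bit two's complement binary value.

1. Binary of +1:  00001
2. Invert bits:     11110
3. Add 1:           11111

Answer: 11111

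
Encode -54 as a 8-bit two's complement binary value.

1. Binary of +54:  00110110
2. Invert bits:     11001001
3. Add 1:           11001010

Answer: 11001010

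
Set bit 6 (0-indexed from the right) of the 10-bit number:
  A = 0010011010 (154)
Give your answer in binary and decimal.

Mask = 1 << 6 = 0001000000
Bit 6 of A is 0, so OR-ing with the mask flips it to 1.
  0010011010
| 0001000000
------------
  0011011010

Answer: 0011011010 (218)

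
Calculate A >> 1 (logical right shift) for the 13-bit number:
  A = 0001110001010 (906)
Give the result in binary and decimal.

Logical shift right by 1: drop the bottom 1 bit(s), prepend 1 zero(s) on the left.
  0001110001010  ->  keep [000111000101], discard [0], prepend 0
= 0000111000101

Answer: 0000111000101 (453)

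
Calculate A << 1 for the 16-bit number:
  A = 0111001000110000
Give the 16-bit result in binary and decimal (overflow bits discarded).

Shift left by 1: drop the top 1 bit(s), append 1 zero(s) on the right.
  0111001000110000  ->  discard [0], keep [111001000110000], append 0
= 1110010001100000

Answer: 1110010001100000 (58464)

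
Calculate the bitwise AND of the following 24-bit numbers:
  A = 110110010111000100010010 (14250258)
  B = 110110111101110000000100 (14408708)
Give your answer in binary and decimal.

Apply & to each column (1 only where both bits are 1):
  110110010111000100010010
& 110110111101110000000100
--------------------------
  110110010101000000000000

Answer: 110110010101000000000000 (14241792)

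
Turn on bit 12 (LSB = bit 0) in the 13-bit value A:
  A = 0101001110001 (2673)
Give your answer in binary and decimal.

Mask = 1 << 12 = 1000000000000
Bit 12 of A is 0, so OR-ing with the mask flips it to 1.
  0101001110001
| 1000000000000
---------------
  1101001110001

Answer: 1101001110001 (6769)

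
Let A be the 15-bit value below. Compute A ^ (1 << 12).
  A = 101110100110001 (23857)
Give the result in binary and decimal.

Mask = 1 << 12 = 001000000000000
Bit 12 of A is 1; XOR with the mask flips it to 0.
  101110100110001
^ 001000000000000
-----------------
  100110100110001

Answer: 100110100110001 (19761)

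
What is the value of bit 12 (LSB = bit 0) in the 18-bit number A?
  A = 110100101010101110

Bit 12 is the 13th from the right.
  110100101010101110
       ^
That bit is 0.

Answer: 0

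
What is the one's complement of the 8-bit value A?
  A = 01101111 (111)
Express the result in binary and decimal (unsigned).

Flip each bit (0->1, 1->0):
  01101111
  10010000

Answer: 10010000 (144)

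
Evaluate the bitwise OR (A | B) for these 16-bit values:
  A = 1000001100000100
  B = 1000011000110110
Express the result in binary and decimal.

Apply | to each column (1 where either bit is 1):
  1000001100000100
| 1000011000110110
------------------
  1000011100110110

Answer: 1000011100110110 (34614)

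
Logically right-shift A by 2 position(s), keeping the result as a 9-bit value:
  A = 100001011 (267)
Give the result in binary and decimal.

Logical shift right by 2: drop the bottom 2 bit(s), prepend 2 zero(s) on the left.
  100001011  ->  keep [1000010], discard [11], prepend 00
= 001000010

Answer: 001000010 (66)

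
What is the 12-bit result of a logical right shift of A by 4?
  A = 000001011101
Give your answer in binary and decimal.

Logical shift right by 4: drop the bottom 4 bit(s), prepend 4 zero(s) on the left.
  000001011101  ->  keep [00000101], discard [1101], prepend 0000
= 000000000101

Answer: 000000000101 (5)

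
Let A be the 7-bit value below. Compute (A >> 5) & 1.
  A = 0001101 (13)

Bit 5 is the 6th from the right.
  0001101
   ^
That bit is 0.

Answer: 0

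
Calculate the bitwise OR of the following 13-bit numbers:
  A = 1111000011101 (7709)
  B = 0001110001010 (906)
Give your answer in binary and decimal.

Apply | to each column (1 where either bit is 1):
  1111000011101
| 0001110001010
---------------
  1111110011111

Answer: 1111110011111 (8095)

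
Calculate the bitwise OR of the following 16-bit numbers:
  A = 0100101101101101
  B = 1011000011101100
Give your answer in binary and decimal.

Apply | to each column (1 where either bit is 1):
  0100101101101101
| 1011000011101100
------------------
  1111101111101101

Answer: 1111101111101101 (64493)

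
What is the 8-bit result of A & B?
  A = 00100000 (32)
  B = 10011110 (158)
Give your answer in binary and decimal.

Apply & to each column (1 only where both bits are 1):
  00100000
& 10011110
----------
  00000000

Answer: 00000000 (0)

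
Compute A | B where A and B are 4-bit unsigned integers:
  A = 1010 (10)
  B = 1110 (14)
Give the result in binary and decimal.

Apply | to each column (1 where either bit is 1):
  1010
| 1110
------
  1110

Answer: 1110 (14)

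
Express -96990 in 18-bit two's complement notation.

1. Binary of +96990:  010111101011011110
2. Invert bits:     101000010100100001
3. Add 1:           101000010100100010

Answer: 101000010100100010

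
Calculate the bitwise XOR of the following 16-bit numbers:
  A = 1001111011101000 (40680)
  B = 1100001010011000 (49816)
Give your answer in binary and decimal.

Apply ^ to each column (1 where bits differ):
  1001111011101000
^ 1100001010011000
------------------
  0101110001110000

Answer: 0101110001110000 (23664)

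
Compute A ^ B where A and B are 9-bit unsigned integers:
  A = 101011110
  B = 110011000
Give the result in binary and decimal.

Apply ^ to each column (1 where bits differ):
  101011110
^ 110011000
-----------
  011000110

Answer: 011000110 (198)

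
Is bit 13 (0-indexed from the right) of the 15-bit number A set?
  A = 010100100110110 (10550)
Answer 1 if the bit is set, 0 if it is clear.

Bit 13 is the 14th from the right.
  010100100110110
   ^
That bit is 1.

Answer: 1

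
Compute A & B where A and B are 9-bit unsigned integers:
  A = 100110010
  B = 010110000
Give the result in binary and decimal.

Apply & to each column (1 only where both bits are 1):
  100110010
& 010110000
-----------
  000110000

Answer: 000110000 (48)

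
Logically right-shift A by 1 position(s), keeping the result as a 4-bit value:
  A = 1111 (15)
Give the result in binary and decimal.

Logical shift right by 1: drop the bottom 1 bit(s), prepend 1 zero(s) on the left.
  1111  ->  keep [111], discard [1], prepend 0
= 0111

Answer: 0111 (7)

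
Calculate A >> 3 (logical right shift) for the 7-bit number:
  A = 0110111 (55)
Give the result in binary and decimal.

Logical shift right by 3: drop the bottom 3 bit(s), prepend 3 zero(s) on the left.
  0110111  ->  keep [0110], discard [111], prepend 000
= 0000110

Answer: 0000110 (6)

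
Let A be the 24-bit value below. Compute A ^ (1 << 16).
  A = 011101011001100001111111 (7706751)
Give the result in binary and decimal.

Mask = 1 << 16 = 000000010000000000000000
Bit 16 of A is 1; XOR with the mask flips it to 0.
  011101011001100001111111
^ 000000010000000000000000
--------------------------
  011101001001100001111111

Answer: 011101001001100001111111 (7641215)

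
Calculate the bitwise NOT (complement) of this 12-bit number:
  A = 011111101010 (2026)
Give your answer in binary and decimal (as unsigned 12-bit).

Flip each bit (0->1, 1->0):
  011111101010
  100000010101

Answer: 100000010101 (2069)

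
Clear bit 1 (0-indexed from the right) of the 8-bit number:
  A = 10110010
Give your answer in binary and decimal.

Mask = ~(1 << 1) = 11111101
Bit 1 of A is 1, so AND-ing with the mask clears it to 0.
  10110010
& 11111101
----------
  10110000

Answer: 10110000 (176)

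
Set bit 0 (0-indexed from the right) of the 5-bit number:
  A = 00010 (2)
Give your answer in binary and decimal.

Mask = 1 << 0 = 00001
Bit 0 of A is 0, so OR-ing with the mask flips it to 1.
  00010
| 00001
-------
  00011

Answer: 00011 (3)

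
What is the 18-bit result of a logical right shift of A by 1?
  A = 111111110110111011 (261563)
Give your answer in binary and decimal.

Logical shift right by 1: drop the bottom 1 bit(s), prepend 1 zero(s) on the left.
  111111110110111011  ->  keep [11111111011011101], discard [1], prepend 0
= 011111111011011101

Answer: 011111111011011101 (130781)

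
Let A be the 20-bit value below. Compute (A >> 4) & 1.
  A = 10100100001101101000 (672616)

Bit 4 is the 5th from the right.
  10100100001101101000
                 ^
That bit is 0.

Answer: 0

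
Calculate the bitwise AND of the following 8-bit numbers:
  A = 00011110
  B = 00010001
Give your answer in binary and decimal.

Apply & to each column (1 only where both bits are 1):
  00011110
& 00010001
----------
  00010000

Answer: 00010000 (16)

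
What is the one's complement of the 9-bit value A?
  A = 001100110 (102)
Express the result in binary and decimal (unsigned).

Flip each bit (0->1, 1->0):
  001100110
  110011001

Answer: 110011001 (409)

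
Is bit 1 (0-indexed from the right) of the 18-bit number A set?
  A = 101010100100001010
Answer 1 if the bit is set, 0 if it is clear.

Bit 1 is the 2nd from the right.
  101010100100001010
                  ^
That bit is 1.

Answer: 1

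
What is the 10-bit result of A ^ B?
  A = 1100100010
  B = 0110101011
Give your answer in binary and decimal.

Apply ^ to each column (1 where bits differ):
  1100100010
^ 0110101011
------------
  1010001001

Answer: 1010001001 (649)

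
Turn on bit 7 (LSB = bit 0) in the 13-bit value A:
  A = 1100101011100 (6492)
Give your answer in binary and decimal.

Mask = 1 << 7 = 0000010000000
Bit 7 of A is 0, so OR-ing with the mask flips it to 1.
  1100101011100
| 0000010000000
---------------
  1100111011100

Answer: 1100111011100 (6620)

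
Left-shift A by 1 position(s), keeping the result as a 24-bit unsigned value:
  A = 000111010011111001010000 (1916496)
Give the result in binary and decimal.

Shift left by 1: drop the top 1 bit(s), append 1 zero(s) on the right.
  000111010011111001010000  ->  discard [0], keep [00111010011111001010000], append 0
= 001110100111110010100000

Answer: 001110100111110010100000 (3832992)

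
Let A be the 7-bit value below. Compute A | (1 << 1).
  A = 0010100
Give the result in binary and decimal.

Mask = 1 << 1 = 0000010
Bit 1 of A is 0, so OR-ing with the mask flips it to 1.
  0010100
| 0000010
---------
  0010110

Answer: 0010110 (22)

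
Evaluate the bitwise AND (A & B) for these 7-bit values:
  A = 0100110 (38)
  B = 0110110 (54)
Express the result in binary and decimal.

Apply & to each column (1 only where both bits are 1):
  0100110
& 0110110
---------
  0100110

Answer: 0100110 (38)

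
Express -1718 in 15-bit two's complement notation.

1. Binary of +1718:  000011010110110
2. Invert bits:     111100101001001
3. Add 1:           111100101001010

Answer: 111100101001010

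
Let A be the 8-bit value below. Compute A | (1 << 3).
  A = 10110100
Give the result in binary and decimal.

Mask = 1 << 3 = 00001000
Bit 3 of A is 0, so OR-ing with the mask flips it to 1.
  10110100
| 00001000
----------
  10111100

Answer: 10111100 (188)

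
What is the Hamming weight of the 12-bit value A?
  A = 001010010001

001010010001
1-bits at positions (from bit 0 = LSB): 0, 4, 7, 9
Count = 4

Answer: 4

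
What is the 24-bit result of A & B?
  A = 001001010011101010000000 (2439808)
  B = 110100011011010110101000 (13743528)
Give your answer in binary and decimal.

Apply & to each column (1 only where both bits are 1):
  001001010011101010000000
& 110100011011010110101000
--------------------------
  000000010011000010000000

Answer: 000000010011000010000000 (77952)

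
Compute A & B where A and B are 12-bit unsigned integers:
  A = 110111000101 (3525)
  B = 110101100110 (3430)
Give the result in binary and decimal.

Apply & to each column (1 only where both bits are 1):
  110111000101
& 110101100110
--------------
  110101000100

Answer: 110101000100 (3396)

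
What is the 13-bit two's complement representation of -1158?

1. Binary of +1158:  0010010000110
2. Invert bits:     1101101111001
3. Add 1:           1101101111010

Answer: 1101101111010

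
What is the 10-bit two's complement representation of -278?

1. Binary of +278:  0100010110
2. Invert bits:     1011101001
3. Add 1:           1011101010

Answer: 1011101010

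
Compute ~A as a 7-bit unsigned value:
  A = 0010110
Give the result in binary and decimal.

Flip each bit (0->1, 1->0):
  0010110
  1101001

Answer: 1101001 (105)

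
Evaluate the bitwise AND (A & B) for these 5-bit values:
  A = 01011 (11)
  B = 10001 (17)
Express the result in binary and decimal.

Apply & to each column (1 only where both bits are 1):
  01011
& 10001
-------
  00001

Answer: 00001 (1)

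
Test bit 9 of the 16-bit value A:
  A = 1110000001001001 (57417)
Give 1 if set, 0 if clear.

Bit 9 is the 10th from the right.
  1110000001001001
        ^
That bit is 0.

Answer: 0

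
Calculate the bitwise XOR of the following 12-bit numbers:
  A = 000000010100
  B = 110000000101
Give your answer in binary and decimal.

Apply ^ to each column (1 where bits differ):
  000000010100
^ 110000000101
--------------
  110000010001

Answer: 110000010001 (3089)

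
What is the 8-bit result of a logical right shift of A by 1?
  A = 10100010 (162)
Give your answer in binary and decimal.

Logical shift right by 1: drop the bottom 1 bit(s), prepend 1 zero(s) on the left.
  10100010  ->  keep [1010001], discard [0], prepend 0
= 01010001

Answer: 01010001 (81)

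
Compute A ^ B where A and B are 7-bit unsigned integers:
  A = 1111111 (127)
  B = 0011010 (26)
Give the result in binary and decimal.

Apply ^ to each column (1 where bits differ):
  1111111
^ 0011010
---------
  1100101

Answer: 1100101 (101)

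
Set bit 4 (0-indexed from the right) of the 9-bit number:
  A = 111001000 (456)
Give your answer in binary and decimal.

Mask = 1 << 4 = 000010000
Bit 4 of A is 0, so OR-ing with the mask flips it to 1.
  111001000
| 000010000
-----------
  111011000

Answer: 111011000 (472)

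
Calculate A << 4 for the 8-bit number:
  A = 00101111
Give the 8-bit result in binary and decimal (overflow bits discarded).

Shift left by 4: drop the top 4 bit(s), append 4 zero(s) on the right.
  00101111  ->  discard [0010], keep [1111], append 0000
= 11110000

Answer: 11110000 (240)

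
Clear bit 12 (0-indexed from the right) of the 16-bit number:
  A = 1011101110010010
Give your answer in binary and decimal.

Mask = ~(1 << 12) = 1110111111111111
Bit 12 of A is 1, so AND-ing with the mask clears it to 0.
  1011101110010010
& 1110111111111111
------------------
  1010101110010010

Answer: 1010101110010010 (43922)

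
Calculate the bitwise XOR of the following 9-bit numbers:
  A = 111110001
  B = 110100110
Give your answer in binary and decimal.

Apply ^ to each column (1 where bits differ):
  111110001
^ 110100110
-----------
  001010111

Answer: 001010111 (87)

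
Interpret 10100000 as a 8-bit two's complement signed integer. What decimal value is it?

MSB is 1, so the value is negative. Find the magnitude:
1. Invert bits:  01011111
2. Add 1:        01100000  = 96
3. Apply sign:   -96

Answer: -96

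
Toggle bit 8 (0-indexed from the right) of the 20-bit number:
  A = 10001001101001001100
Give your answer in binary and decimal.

Mask = 1 << 8 = 00000000000100000000
Bit 8 of A is 0; XOR with the mask flips it to 1.
  10001001101001001100
^ 00000000000100000000
----------------------
  10001001101101001100

Answer: 10001001101101001100 (564044)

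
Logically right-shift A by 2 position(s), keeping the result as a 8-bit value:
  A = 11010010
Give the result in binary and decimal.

Logical shift right by 2: drop the bottom 2 bit(s), prepend 2 zero(s) on the left.
  11010010  ->  keep [110100], discard [10], prepend 00
= 00110100

Answer: 00110100 (52)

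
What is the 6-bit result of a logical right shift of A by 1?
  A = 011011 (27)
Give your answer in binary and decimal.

Logical shift right by 1: drop the bottom 1 bit(s), prepend 1 zero(s) on the left.
  011011  ->  keep [01101], discard [1], prepend 0
= 001101

Answer: 001101 (13)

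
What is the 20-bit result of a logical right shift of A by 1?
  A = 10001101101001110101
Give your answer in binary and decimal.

Logical shift right by 1: drop the bottom 1 bit(s), prepend 1 zero(s) on the left.
  10001101101001110101  ->  keep [1000110110100111010], discard [1], prepend 0
= 01000110110100111010

Answer: 01000110110100111010 (290106)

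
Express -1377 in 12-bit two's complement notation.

1. Binary of +1377:  010101100001
2. Invert bits:     101010011110
3. Add 1:           101010011111

Answer: 101010011111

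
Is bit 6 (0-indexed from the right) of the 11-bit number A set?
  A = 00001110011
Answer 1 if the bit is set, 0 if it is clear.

Bit 6 is the 7th from the right.
  00001110011
      ^
That bit is 1.

Answer: 1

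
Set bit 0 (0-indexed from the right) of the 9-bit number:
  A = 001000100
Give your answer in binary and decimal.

Mask = 1 << 0 = 000000001
Bit 0 of A is 0, so OR-ing with the mask flips it to 1.
  001000100
| 000000001
-----------
  001000101

Answer: 001000101 (69)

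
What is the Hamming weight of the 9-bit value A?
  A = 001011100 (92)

001011100
1-bits at positions (from bit 0 = LSB): 2, 3, 4, 6
Count = 4

Answer: 4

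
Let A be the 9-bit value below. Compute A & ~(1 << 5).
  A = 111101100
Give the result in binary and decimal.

Mask = ~(1 << 5) = 111011111
Bit 5 of A is 1, so AND-ing with the mask clears it to 0.
  111101100
& 111011111
-----------
  111001100

Answer: 111001100 (460)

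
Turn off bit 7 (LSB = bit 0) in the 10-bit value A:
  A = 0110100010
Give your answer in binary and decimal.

Mask = ~(1 << 7) = 1101111111
Bit 7 of A is 1, so AND-ing with the mask clears it to 0.
  0110100010
& 1101111111
------------
  0100100010

Answer: 0100100010 (290)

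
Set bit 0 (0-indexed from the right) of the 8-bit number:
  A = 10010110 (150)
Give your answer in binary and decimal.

Mask = 1 << 0 = 00000001
Bit 0 of A is 0, so OR-ing with the mask flips it to 1.
  10010110
| 00000001
----------
  10010111

Answer: 10010111 (151)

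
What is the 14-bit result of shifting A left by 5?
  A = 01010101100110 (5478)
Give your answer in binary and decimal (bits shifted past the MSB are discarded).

Shift left by 5: drop the top 5 bit(s), append 5 zero(s) on the right.
  01010101100110  ->  discard [01010], keep [101100110], append 00000
= 10110011000000

Answer: 10110011000000 (11456)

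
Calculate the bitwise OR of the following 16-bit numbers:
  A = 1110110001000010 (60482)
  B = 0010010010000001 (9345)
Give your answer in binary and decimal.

Apply | to each column (1 where either bit is 1):
  1110110001000010
| 0010010010000001
------------------
  1110110011000011

Answer: 1110110011000011 (60611)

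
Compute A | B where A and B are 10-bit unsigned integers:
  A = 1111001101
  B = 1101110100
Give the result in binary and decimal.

Apply | to each column (1 where either bit is 1):
  1111001101
| 1101110100
------------
  1111111101

Answer: 1111111101 (1021)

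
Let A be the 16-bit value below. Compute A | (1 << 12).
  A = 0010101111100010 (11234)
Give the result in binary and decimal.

Mask = 1 << 12 = 0001000000000000
Bit 12 of A is 0, so OR-ing with the mask flips it to 1.
  0010101111100010
| 0001000000000000
------------------
  0011101111100010

Answer: 0011101111100010 (15330)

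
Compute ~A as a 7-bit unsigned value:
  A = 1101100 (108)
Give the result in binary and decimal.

Flip each bit (0->1, 1->0):
  1101100
  0010011

Answer: 0010011 (19)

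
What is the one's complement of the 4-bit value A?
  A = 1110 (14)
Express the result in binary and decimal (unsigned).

Flip each bit (0->1, 1->0):
  1110
  0001

Answer: 0001 (1)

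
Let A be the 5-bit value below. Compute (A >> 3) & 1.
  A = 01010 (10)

Bit 3 is the 4th from the right.
  01010
   ^
That bit is 1.

Answer: 1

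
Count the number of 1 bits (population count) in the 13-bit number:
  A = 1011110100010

1011110100010
1-bits at positions (from bit 0 = LSB): 1, 5, 7, 8, 9, 10, 12
Count = 7

Answer: 7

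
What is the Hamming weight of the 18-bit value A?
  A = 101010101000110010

101010101000110010
1-bits at positions (from bit 0 = LSB): 1, 4, 5, 9, 11, 13, 15, 17
Count = 8

Answer: 8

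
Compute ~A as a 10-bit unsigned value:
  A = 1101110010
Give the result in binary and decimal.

Flip each bit (0->1, 1->0):
  1101110010
  0010001101

Answer: 0010001101 (141)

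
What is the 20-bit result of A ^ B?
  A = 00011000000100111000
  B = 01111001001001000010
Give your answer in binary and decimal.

Apply ^ to each column (1 where bits differ):
  00011000000100111000
^ 01111001001001000010
----------------------
  01100001001101111010

Answer: 01100001001101111010 (398202)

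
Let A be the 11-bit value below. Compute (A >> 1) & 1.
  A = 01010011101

Bit 1 is the 2nd from the right.
  01010011101
           ^
That bit is 0.

Answer: 0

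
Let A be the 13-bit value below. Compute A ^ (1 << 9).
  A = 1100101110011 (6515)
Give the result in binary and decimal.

Mask = 1 << 9 = 0001000000000
Bit 9 of A is 0; XOR with the mask flips it to 1.
  1100101110011
^ 0001000000000
---------------
  1101101110011

Answer: 1101101110011 (7027)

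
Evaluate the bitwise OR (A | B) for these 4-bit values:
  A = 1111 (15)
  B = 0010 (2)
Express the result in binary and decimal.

Apply | to each column (1 where either bit is 1):
  1111
| 0010
------
  1111

Answer: 1111 (15)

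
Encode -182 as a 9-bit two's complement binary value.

1. Binary of +182:  010110110
2. Invert bits:     101001001
3. Add 1:           101001010

Answer: 101001010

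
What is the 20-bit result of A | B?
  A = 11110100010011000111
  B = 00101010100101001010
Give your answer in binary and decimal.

Apply | to each column (1 where either bit is 1):
  11110100010011000111
| 00101010100101001010
----------------------
  11111110110111001111

Answer: 11111110110111001111 (1043919)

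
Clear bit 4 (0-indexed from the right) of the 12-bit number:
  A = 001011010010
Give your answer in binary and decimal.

Mask = ~(1 << 4) = 111111101111
Bit 4 of A is 1, so AND-ing with the mask clears it to 0.
  001011010010
& 111111101111
--------------
  001011000010

Answer: 001011000010 (706)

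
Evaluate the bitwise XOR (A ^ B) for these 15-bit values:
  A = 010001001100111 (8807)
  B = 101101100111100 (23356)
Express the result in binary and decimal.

Apply ^ to each column (1 where bits differ):
  010001001100111
^ 101101100111100
-----------------
  111100101011011

Answer: 111100101011011 (31067)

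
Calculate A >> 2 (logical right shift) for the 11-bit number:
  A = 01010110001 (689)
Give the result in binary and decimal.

Logical shift right by 2: drop the bottom 2 bit(s), prepend 2 zero(s) on the left.
  01010110001  ->  keep [010101100], discard [01], prepend 00
= 00010101100

Answer: 00010101100 (172)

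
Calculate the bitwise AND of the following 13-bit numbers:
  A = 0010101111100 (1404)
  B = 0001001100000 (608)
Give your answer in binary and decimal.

Apply & to each column (1 only where both bits are 1):
  0010101111100
& 0001001100000
---------------
  0000001100000

Answer: 0000001100000 (96)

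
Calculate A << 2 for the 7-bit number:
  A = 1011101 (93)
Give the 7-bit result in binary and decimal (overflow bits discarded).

Shift left by 2: drop the top 2 bit(s), append 2 zero(s) on the right.
  1011101  ->  discard [10], keep [11101], append 00
= 1110100

Answer: 1110100 (116)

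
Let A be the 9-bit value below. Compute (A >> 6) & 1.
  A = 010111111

Bit 6 is the 7th from the right.
  010111111
    ^
That bit is 0.

Answer: 0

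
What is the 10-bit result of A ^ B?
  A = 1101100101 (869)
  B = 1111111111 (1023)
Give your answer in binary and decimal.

Apply ^ to each column (1 where bits differ):
  1101100101
^ 1111111111
------------
  0010011010

Answer: 0010011010 (154)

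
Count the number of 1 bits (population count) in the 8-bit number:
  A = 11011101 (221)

11011101
1-bits at positions (from bit 0 = LSB): 0, 2, 3, 4, 6, 7
Count = 6

Answer: 6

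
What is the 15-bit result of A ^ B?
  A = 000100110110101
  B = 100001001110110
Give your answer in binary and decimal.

Apply ^ to each column (1 where bits differ):
  000100110110101
^ 100001001110110
-----------------
  100101111000011

Answer: 100101111000011 (19395)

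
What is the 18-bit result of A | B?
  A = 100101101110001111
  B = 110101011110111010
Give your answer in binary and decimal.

Apply | to each column (1 where either bit is 1):
  100101101110001111
| 110101011110111010
--------------------
  110101111110111111

Answer: 110101111110111111 (221119)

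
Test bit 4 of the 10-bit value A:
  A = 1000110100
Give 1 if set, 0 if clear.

Bit 4 is the 5th from the right.
  1000110100
       ^
That bit is 1.

Answer: 1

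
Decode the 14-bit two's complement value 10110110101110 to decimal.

MSB is 1, so the value is negative. Find the magnitude:
1. Invert bits:  01001001010001
2. Add 1:        01001001010010  = 4690
3. Apply sign:   -4690

Answer: -4690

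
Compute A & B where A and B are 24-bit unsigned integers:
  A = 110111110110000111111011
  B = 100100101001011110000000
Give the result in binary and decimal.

Apply & to each column (1 only where both bits are 1):
  110111110110000111111011
& 100100101001011110000000
--------------------------
  100100100000000110000000

Answer: 100100100000000110000000 (9568640)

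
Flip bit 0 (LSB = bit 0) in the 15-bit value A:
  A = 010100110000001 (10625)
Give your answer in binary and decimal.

Mask = 1 << 0 = 000000000000001
Bit 0 of A is 1; XOR with the mask flips it to 0.
  010100110000001
^ 000000000000001
-----------------
  010100110000000

Answer: 010100110000000 (10624)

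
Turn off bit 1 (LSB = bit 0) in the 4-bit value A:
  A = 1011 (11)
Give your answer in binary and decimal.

Mask = ~(1 << 1) = 1101
Bit 1 of A is 1, so AND-ing with the mask clears it to 0.
  1011
& 1101
------
  1001

Answer: 1001 (9)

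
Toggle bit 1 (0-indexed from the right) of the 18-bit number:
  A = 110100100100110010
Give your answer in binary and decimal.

Mask = 1 << 1 = 000000000000000010
Bit 1 of A is 1; XOR with the mask flips it to 0.
  110100100100110010
^ 000000000000000010
--------------------
  110100100100110000

Answer: 110100100100110000 (215344)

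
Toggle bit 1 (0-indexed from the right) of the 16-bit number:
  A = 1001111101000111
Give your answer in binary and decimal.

Mask = 1 << 1 = 0000000000000010
Bit 1 of A is 1; XOR with the mask flips it to 0.
  1001111101000111
^ 0000000000000010
------------------
  1001111101000101

Answer: 1001111101000101 (40773)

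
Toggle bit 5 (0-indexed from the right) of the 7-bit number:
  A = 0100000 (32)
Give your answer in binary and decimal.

Mask = 1 << 5 = 0100000
Bit 5 of A is 1; XOR with the mask flips it to 0.
  0100000
^ 0100000
---------
  0000000

Answer: 0000000 (0)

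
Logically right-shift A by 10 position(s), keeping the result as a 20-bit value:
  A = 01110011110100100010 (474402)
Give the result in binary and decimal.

Logical shift right by 10: drop the bottom 10 bit(s), prepend 10 zero(s) on the left.
  01110011110100100010  ->  keep [0111001111], discard [0100100010], prepend 0000000000
= 00000000000111001111

Answer: 00000000000111001111 (463)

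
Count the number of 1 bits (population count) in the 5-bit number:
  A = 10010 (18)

10010
1-bits at positions (from bit 0 = LSB): 1, 4
Count = 2

Answer: 2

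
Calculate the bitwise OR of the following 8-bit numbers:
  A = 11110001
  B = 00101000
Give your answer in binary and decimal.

Apply | to each column (1 where either bit is 1):
  11110001
| 00101000
----------
  11111001

Answer: 11111001 (249)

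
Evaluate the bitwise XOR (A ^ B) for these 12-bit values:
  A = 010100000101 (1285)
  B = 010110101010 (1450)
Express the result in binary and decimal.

Apply ^ to each column (1 where bits differ):
  010100000101
^ 010110101010
--------------
  000010101111

Answer: 000010101111 (175)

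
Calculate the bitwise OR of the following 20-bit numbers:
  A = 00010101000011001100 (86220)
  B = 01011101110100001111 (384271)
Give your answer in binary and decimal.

Apply | to each column (1 where either bit is 1):
  00010101000011001100
| 01011101110100001111
----------------------
  01011101110111001111

Answer: 01011101110111001111 (384463)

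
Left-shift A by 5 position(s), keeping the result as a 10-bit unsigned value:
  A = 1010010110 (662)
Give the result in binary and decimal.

Shift left by 5: drop the top 5 bit(s), append 5 zero(s) on the right.
  1010010110  ->  discard [10100], keep [10110], append 00000
= 1011000000

Answer: 1011000000 (704)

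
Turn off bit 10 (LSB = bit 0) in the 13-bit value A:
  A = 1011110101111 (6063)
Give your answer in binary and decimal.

Mask = ~(1 << 10) = 1101111111111
Bit 10 of A is 1, so AND-ing with the mask clears it to 0.
  1011110101111
& 1101111111111
---------------
  1001110101111

Answer: 1001110101111 (5039)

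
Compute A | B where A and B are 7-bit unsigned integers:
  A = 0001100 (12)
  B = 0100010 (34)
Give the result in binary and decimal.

Apply | to each column (1 where either bit is 1):
  0001100
| 0100010
---------
  0101110

Answer: 0101110 (46)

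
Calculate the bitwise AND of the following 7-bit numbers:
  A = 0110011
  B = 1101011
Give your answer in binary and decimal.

Apply & to each column (1 only where both bits are 1):
  0110011
& 1101011
---------
  0100011

Answer: 0100011 (35)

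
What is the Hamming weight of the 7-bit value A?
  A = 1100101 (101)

1100101
1-bits at positions (from bit 0 = LSB): 0, 2, 5, 6
Count = 4

Answer: 4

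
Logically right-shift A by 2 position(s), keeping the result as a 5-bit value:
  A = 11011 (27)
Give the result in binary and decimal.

Logical shift right by 2: drop the bottom 2 bit(s), prepend 2 zero(s) on the left.
  11011  ->  keep [110], discard [11], prepend 00
= 00110

Answer: 00110 (6)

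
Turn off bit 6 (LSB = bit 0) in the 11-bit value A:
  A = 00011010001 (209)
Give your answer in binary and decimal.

Mask = ~(1 << 6) = 11110111111
Bit 6 of A is 1, so AND-ing with the mask clears it to 0.
  00011010001
& 11110111111
-------------
  00010010001

Answer: 00010010001 (145)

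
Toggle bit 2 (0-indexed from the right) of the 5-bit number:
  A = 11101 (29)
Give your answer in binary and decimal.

Mask = 1 << 2 = 00100
Bit 2 of A is 1; XOR with the mask flips it to 0.
  11101
^ 00100
-------
  11001

Answer: 11001 (25)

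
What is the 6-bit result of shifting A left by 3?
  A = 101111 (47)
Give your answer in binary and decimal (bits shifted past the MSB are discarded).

Shift left by 3: drop the top 3 bit(s), append 3 zero(s) on the right.
  101111  ->  discard [101], keep [111], append 000
= 111000

Answer: 111000 (56)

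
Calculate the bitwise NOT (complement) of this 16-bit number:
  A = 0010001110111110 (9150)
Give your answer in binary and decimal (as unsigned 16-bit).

Flip each bit (0->1, 1->0):
  0010001110111110
  1101110001000001

Answer: 1101110001000001 (56385)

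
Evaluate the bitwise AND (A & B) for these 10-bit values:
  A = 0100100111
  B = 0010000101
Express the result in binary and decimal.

Apply & to each column (1 only where both bits are 1):
  0100100111
& 0010000101
------------
  0000000101

Answer: 0000000101 (5)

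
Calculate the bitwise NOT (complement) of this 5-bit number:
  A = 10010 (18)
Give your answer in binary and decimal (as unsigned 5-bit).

Flip each bit (0->1, 1->0):
  10010
  01101

Answer: 01101 (13)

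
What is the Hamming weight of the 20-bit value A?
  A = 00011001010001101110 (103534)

00011001010001101110
1-bits at positions (from bit 0 = LSB): 1, 2, 3, 5, 6, 10, 12, 15, 16
Count = 9

Answer: 9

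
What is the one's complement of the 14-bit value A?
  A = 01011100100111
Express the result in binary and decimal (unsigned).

Flip each bit (0->1, 1->0):
  01011100100111
  10100011011000

Answer: 10100011011000 (10456)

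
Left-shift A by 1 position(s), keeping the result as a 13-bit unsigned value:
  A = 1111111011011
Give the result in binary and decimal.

Shift left by 1: drop the top 1 bit(s), append 1 zero(s) on the right.
  1111111011011  ->  discard [1], keep [111111011011], append 0
= 1111110110110

Answer: 1111110110110 (8118)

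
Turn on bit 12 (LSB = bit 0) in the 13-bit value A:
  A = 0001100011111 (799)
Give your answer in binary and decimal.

Mask = 1 << 12 = 1000000000000
Bit 12 of A is 0, so OR-ing with the mask flips it to 1.
  0001100011111
| 1000000000000
---------------
  1001100011111

Answer: 1001100011111 (4895)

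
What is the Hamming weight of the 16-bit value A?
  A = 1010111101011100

1010111101011100
1-bits at positions (from bit 0 = LSB): 2, 3, 4, 6, 8, 9, 10, 11, 13, 15
Count = 10

Answer: 10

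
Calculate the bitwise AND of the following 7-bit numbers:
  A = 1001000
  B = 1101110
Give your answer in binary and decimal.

Apply & to each column (1 only where both bits are 1):
  1001000
& 1101110
---------
  1001000

Answer: 1001000 (72)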